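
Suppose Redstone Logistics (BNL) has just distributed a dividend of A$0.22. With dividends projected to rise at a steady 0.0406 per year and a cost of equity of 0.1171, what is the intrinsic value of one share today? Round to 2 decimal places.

Gordon growth model: P₀ = D₁/(r − g). D₁ = 0.22 × (1 + 0.0406) = 0.2289.
P₀ = 0.2289 / (0.1171 − 0.0406) = 0.2289 / 0.0765 = 2.9926

A$2.99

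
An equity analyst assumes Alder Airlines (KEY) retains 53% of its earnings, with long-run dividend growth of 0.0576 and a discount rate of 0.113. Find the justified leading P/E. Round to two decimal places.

Payout ratio b = 1 − 0.53 = 0.47.
Justified leading P/E = b/(r−g) = 0.47/(0.113−0.0576) = 8.4838

8.48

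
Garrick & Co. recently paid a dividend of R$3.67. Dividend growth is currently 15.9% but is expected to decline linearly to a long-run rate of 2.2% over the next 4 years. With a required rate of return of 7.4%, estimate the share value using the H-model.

H-model: P₀ = D₀[(1+g_L) + H(g_S−g_L)]/(r−g_L), with H = 4/2 = 2.
P₀ = 3.67 × [(1+0.022) + 2×(0.159−0.022)] / (0.074−0.022)
   = 3.67 × 1.2960 / 0.052 = 91.4677

R$91.47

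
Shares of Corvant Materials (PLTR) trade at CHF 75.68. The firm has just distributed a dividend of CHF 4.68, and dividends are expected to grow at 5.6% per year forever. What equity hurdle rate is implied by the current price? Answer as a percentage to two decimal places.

Rearranging the constant-growth DDM: r = D₁/P₀ + g.
D₁ = 4.68 × (1 + 0.056) = 4.9421.
r = 4.9421 / 75.68 + 0.056 = 0.06530 + 0.056 = 0.12130

12.13%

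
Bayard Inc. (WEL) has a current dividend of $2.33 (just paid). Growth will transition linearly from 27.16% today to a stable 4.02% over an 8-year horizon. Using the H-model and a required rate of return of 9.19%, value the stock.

H-model: P₀ = D₀[(1+g_L) + H(g_S−g_L)]/(r−g_L), with H = 8/2 = 4.
P₀ = 2.33 × [(1+0.0402) + 4×(0.2716−0.0402)] / (0.0919−0.0402)
   = 2.33 × 1.9658 / 0.0517 = 88.5941

$88.59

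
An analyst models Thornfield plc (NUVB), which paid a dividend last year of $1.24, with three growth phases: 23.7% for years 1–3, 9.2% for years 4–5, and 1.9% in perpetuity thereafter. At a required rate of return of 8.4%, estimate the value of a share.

$37.91

Three-stage DDM. Project D₁…D_5; terminal Gordon value at t=5 with g = 0.019; discount at r = 0.084.
D_1 = 1.5339
D_2 = 1.8974
D_3 = 2.3471
D_4 = 2.5630
D_5 = 2.7988
TV_5 = 2.8520/(0.084−0.019) = 43.8770
P₀ = Σ Dₜ/(1+r)ᵗ + TV_5/(1+r)^5 = 37.9136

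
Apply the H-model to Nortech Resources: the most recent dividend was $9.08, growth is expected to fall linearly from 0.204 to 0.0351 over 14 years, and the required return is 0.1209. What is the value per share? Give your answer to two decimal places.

H-model: P₀ = D₀[(1+g_L) + H(g_S−g_L)]/(r−g_L), with H = 14/2 = 7.
P₀ = 9.08 × [(1+0.0351) + 7×(0.204−0.0351)] / (0.1209−0.0351)
   = 9.08 × 2.2174 / 0.0858 = 234.6619

$234.66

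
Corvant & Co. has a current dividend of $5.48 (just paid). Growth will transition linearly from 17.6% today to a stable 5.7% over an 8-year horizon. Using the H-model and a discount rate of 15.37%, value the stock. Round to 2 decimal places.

$86.88

H-model: P₀ = D₀[(1+g_L) + H(g_S−g_L)]/(r−g_L), with H = 8/2 = 4.
P₀ = 5.48 × [(1+0.057) + 4×(0.176−0.057)] / (0.1537−0.057)
   = 5.48 × 1.5330 / 0.0967 = 86.8753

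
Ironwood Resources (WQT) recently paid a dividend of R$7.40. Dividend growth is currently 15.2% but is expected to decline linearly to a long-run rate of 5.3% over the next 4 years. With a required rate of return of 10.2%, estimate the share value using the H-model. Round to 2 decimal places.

R$188.93

H-model: P₀ = D₀[(1+g_L) + H(g_S−g_L)]/(r−g_L), with H = 4/2 = 2.
P₀ = 7.40 × [(1+0.053) + 2×(0.152−0.053)] / (0.102−0.053)
   = 7.40 × 1.2510 / 0.049 = 188.9265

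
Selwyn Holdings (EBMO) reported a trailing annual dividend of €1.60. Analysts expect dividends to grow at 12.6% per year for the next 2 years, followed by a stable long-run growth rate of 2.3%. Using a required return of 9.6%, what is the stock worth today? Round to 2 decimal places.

€27.00

Two-stage DDM. Project D₁…D_2 at 0.126, terminal growth 0.023, discount at r = 0.096.
D_1 = 1.8016
D_2 = 2.0286
Terminal value at t=2: TV = D_3/(r−g) = 2.0753/(0.096−0.023) = 28.4282
P₀ = 1.8016/(1+0.096)^1 + 2.0286/(1+0.096)^2 + 28.4282/(1+0.096)^2 = 26.9988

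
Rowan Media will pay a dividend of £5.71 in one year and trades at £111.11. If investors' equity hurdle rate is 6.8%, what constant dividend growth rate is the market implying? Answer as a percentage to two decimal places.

1.66%

From P₀ = D₁/(r − g), the implied growth is g = r − D₁/P₀.
g = 0.068 − 5.71/111.11 = 0.068 − 0.05139 = 0.01661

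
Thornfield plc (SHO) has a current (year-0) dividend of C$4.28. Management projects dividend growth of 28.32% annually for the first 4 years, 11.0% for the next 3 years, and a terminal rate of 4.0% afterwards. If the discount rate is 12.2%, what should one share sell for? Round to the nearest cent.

C$135.64

Three-stage DDM. Project D₁…D_7; terminal Gordon value at t=7 with g = 0.04; discount at r = 0.122.
D_1 = 5.4921
D_2 = 7.0475
D_3 = 9.0433
D_4 = 11.6044
D_5 = 12.8808
D_6 = 14.2977
D_7 = 15.8705
TV_7 = 16.5053/(0.122−0.04) = 201.2842
P₀ = Σ Dₜ/(1+r)ᵗ + TV_7/(1+r)^7 = 135.6391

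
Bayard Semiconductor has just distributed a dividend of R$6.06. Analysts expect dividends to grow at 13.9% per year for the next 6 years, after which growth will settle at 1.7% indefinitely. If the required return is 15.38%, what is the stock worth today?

Two-stage DDM. Project D₁…D_6 at 0.139, terminal growth 0.017, discount at r = 0.1538.
D_1 = 6.9023
D_2 = 7.8618
D_3 = 8.9546
D_4 = 10.1992
D_5 = 11.6169
D_6 = 13.2317
Terminal value at t=6: TV = D_7/(r−g) = 13.4566/(0.1538−0.017) = 98.3671
P₀ = 6.9023/(1+0.1538)^1 + 7.8618/(1+0.1538)^2 + 8.9546/(1+0.1538)^3 + 10.1992/(1+0.1538)^4 + 11.6169/(1+0.1538)^5 + 13.2317/(1+0.1538)^6 + 98.3671/(1+0.1538)^6 = 76.4554

R$76.46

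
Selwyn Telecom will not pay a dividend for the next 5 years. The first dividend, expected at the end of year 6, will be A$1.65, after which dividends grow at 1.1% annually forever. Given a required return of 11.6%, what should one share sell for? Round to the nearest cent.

Deferred-dividend DDM. At t=5 the remaining stream is a growing perpetuity with first payment D_6 = 1.65.
V_5 = D_6/(r−g) = 1.65/(0.116−0.011) = 15.7143
P₀ = V_5/(1+r)^5 = 15.7143/(1+0.116)^5 = 9.0777

A$9.08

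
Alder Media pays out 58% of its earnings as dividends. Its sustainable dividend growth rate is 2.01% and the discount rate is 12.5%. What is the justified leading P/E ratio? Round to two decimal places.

Justified leading P/E = b/(r−g) = 0.58/(0.125−0.0201) = 5.5291

5.53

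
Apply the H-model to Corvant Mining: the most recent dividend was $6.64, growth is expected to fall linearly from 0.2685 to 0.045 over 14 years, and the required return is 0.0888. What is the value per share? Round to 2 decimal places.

H-model: P₀ = D₀[(1+g_L) + H(g_S−g_L)]/(r−g_L), with H = 14/2 = 7.
P₀ = 6.64 × [(1+0.045) + 7×(0.2685−0.045)] / (0.0888−0.045)
   = 6.64 × 2.6095 / 0.0438 = 395.5954

$395.60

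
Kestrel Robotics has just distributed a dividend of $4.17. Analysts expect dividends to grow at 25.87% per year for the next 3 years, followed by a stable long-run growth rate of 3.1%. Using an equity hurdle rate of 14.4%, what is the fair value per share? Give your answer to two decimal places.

$65.87

Two-stage DDM. Project D₁…D_3 at 0.2587, terminal growth 0.031, discount at r = 0.144.
D_1 = 5.2488
D_2 = 6.6066
D_3 = 8.3158
Terminal value at t=3: TV = D_4/(r−g) = 8.5736/(0.144−0.031) = 75.8723
P₀ = 5.2488/(1+0.144)^1 + 6.6066/(1+0.144)^2 + 8.3158/(1+0.144)^3 + 75.8723/(1+0.144)^3 = 65.8667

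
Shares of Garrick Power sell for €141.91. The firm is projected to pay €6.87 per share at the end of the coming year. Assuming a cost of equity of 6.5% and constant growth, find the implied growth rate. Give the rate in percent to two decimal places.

1.66%

From P₀ = D₁/(r − g), the implied growth is g = r − D₁/P₀.
g = 0.065 − 6.87/141.91 = 0.065 − 0.04841 = 0.01659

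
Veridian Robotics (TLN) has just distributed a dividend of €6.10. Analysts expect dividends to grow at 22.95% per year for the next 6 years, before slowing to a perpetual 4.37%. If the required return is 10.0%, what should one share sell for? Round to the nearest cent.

€275.52

Two-stage DDM. Project D₁…D_6 at 0.2295, terminal growth 0.0437, discount at r = 0.1.
D_1 = 7.5000
D_2 = 9.2212
D_3 = 11.3375
D_4 = 13.9394
D_5 = 17.1385
D_6 = 21.0718
Terminal value at t=6: TV = D_7/(r−g) = 21.9926/(0.1−0.0437) = 390.6325
P₀ = 7.5000/(1+0.1)^1 + 9.2212/(1+0.1)^2 + 11.3375/(1+0.1)^3 + 13.9394/(1+0.1)^4 + 17.1385/(1+0.1)^5 + 21.0718/(1+0.1)^6 + 390.6325/(1+0.1)^6 = 275.5157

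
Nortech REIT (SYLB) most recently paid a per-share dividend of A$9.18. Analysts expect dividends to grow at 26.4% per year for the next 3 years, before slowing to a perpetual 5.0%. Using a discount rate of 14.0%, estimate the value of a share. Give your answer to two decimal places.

A$179.97

Two-stage DDM. Project D₁…D_3 at 0.264, terminal growth 0.05, discount at r = 0.14.
D_1 = 11.6035
D_2 = 14.6668
D_3 = 18.5389
Terminal value at t=3: TV = D_4/(r−g) = 19.4658/(0.14−0.05) = 216.2871
P₀ = 11.6035/(1+0.14)^1 + 14.6668/(1+0.14)^2 + 18.5389/(1+0.14)^3 + 216.2871/(1+0.14)^3 = 179.9651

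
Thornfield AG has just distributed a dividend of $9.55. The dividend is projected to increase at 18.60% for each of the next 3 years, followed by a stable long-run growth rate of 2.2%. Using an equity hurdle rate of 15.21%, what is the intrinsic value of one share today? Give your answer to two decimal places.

$112.21

Two-stage DDM. Project D₁…D_3 at 0.186, terminal growth 0.022, discount at r = 0.1521.
D_1 = 11.3263
D_2 = 13.4330
D_3 = 15.9315
Terminal value at t=3: TV = D_4/(r−g) = 16.2820/(0.1521−0.022) = 125.1501
P₀ = 11.3263/(1+0.1521)^1 + 13.4330/(1+0.1521)^2 + 15.9315/(1+0.1521)^3 + 125.1501/(1+0.1521)^3 = 112.2084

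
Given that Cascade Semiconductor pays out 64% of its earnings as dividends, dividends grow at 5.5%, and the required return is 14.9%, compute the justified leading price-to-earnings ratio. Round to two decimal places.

6.81

Justified leading P/E = b/(r−g) = 0.64/(0.149−0.055) = 6.8085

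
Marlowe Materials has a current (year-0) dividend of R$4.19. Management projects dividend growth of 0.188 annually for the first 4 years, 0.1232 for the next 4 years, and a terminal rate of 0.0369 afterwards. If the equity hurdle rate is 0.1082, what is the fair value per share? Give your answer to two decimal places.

Three-stage DDM. Project D₁…D_8; terminal Gordon value at t=8 with g = 0.0369; discount at r = 0.1082.
D_1 = 4.9777
D_2 = 5.9135
D_3 = 7.0253
D_4 = 8.3460
D_5 = 9.3743
D_6 = 10.5292
D_7 = 11.8264
D_8 = 13.2834
TV_8 = 13.7735/(0.1082−0.0369) = 193.1770
P₀ = Σ Dₜ/(1+r)ᵗ + TV_8/(1+r)^8 = 127.8160

R$127.82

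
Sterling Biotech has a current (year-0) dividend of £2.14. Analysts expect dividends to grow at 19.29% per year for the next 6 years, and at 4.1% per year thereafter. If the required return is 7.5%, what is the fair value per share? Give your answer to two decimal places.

Two-stage DDM. Project D₁…D_6 at 0.1929, terminal growth 0.041, discount at r = 0.075.
D_1 = 2.5528
D_2 = 3.0452
D_3 = 3.6327
D_4 = 4.3334
D_5 = 5.1693
D_6 = 6.1665
Terminal value at t=6: TV = D_7/(r−g) = 6.4193/(0.075−0.041) = 188.8034
P₀ = 2.5528/(1+0.075)^1 + 3.0452/(1+0.075)^2 + 3.6327/(1+0.075)^3 + 4.3334/(1+0.075)^4 + 5.1693/(1+0.075)^5 + 6.1665/(1+0.075)^6 + 188.8034/(1+0.075)^6 = 141.1126

£141.11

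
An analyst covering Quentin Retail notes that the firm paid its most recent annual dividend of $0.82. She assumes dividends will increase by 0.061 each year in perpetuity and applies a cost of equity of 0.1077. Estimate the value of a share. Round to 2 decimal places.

$18.63

Gordon growth model: P₀ = D₁/(r − g). D₁ = 0.82 × (1 + 0.061) = 0.8700.
P₀ = 0.8700 / (0.1077 − 0.061) = 0.8700 / 0.0467 = 18.6300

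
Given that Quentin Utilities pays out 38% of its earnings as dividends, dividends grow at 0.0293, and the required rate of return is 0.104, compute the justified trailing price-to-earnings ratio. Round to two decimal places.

5.24

Justified trailing P/E = b(1+g)/(r−g) = 0.38×(1+0.0293)/(0.104−0.0293) = 5.2361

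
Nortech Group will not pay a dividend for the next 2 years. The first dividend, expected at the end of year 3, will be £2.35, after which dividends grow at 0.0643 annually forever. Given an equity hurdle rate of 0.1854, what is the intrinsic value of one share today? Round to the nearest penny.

Deferred-dividend DDM. At t=2 the remaining stream is a growing perpetuity with first payment D_3 = 2.35.
V_2 = D_3/(r−g) = 2.35/(0.1854−0.0643) = 19.4055
P₀ = V_2/(1+r)^2 = 19.4055/(1+0.1854)^2 = 13.8100

£13.81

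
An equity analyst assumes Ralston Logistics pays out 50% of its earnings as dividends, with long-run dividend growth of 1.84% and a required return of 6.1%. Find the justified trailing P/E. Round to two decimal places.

11.95

Justified trailing P/E = b(1+g)/(r−g) = 0.50×(1+0.0184)/(0.061−0.0184) = 11.9531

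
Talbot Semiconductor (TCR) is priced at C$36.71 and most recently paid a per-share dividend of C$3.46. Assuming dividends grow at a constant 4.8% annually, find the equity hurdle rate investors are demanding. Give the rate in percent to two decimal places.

14.68%

Rearranging the constant-growth DDM: r = D₁/P₀ + g.
D₁ = 3.46 × (1 + 0.048) = 3.6261.
r = 3.6261 / 36.71 + 0.048 = 0.09878 + 0.048 = 0.14678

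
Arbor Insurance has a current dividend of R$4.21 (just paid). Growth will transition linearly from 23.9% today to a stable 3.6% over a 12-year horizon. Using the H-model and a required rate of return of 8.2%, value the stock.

H-model: P₀ = D₀[(1+g_L) + H(g_S−g_L)]/(r−g_L), with H = 12/2 = 6.
P₀ = 4.21 × [(1+0.036) + 6×(0.239−0.036)] / (0.082−0.036)
   = 4.21 × 2.2540 / 0.046 = 206.2900

R$206.29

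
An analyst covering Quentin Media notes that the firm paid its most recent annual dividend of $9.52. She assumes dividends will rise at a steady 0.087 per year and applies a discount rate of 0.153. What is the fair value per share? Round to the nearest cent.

Gordon growth model: P₀ = D₁/(r − g). D₁ = 9.52 × (1 + 0.087) = 10.3482.
P₀ = 10.3482 / (0.153 − 0.087) = 10.3482 / 0.066 = 156.7915

$156.79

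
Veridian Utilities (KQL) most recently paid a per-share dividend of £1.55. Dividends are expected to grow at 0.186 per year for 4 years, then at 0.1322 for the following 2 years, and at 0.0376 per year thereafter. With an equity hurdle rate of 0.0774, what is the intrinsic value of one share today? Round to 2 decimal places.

£78.36

Three-stage DDM. Project D₁…D_6; terminal Gordon value at t=6 with g = 0.0376; discount at r = 0.0774.
D_1 = 1.8383
D_2 = 2.1802
D_3 = 2.5857
D_4 = 3.0667
D_5 = 3.4721
D_6 = 3.9311
TV_6 = 4.0789/(0.0774−0.0376) = 102.4858
P₀ = Σ Dₜ/(1+r)ᵗ + TV_6/(1+r)^6 = 78.3572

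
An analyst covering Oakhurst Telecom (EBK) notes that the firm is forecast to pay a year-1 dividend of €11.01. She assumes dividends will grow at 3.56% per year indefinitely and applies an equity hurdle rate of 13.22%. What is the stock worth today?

€113.98

Gordon growth model: P₀ = D₁/(r − g), with D₁ = 11.01 given directly.
P₀ = 11.0100 / (0.1322 − 0.0356) = 11.0100 / 0.0966 = 113.9752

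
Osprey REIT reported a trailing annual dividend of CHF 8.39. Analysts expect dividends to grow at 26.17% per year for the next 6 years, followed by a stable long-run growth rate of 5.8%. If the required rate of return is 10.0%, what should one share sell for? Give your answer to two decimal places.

Two-stage DDM. Project D₁…D_6 at 0.2617, terminal growth 0.058, discount at r = 0.1.
D_1 = 10.5857
D_2 = 13.3559
D_3 = 16.8512
D_4 = 21.2611
D_5 = 26.8252
D_6 = 33.8453
Terminal value at t=6: TV = D_7/(r−g) = 35.8083/(0.1−0.058) = 852.5796
P₀ = 10.5857/(1+0.1)^1 + 13.3559/(1+0.1)^2 + 16.8512/(1+0.1)^3 + 21.2611/(1+0.1)^4 + 26.8252/(1+0.1)^5 + 33.8453/(1+0.1)^6 + 852.5796/(1+0.1)^6 = 564.8636

CHF 564.86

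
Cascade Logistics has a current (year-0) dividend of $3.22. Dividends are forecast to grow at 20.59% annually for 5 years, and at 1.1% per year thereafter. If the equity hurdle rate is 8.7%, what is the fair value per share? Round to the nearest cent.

$94.20

Two-stage DDM. Project D₁…D_5 at 0.2059, terminal growth 0.011, discount at r = 0.087.
D_1 = 3.8830
D_2 = 4.6825
D_3 = 5.6466
D_4 = 6.8093
D_5 = 8.2113
Terminal value at t=5: TV = D_6/(r−g) = 8.3016/(0.087−0.011) = 109.2320
P₀ = 3.8830/(1+0.087)^1 + 4.6825/(1+0.087)^2 + 5.6466/(1+0.087)^3 + 6.8093/(1+0.087)^4 + 8.2113/(1+0.087)^5 + 109.2320/(1+0.087)^5 = 94.1982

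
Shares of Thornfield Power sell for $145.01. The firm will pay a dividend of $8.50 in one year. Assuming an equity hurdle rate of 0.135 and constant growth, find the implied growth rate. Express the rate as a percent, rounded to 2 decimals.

7.64%

From P₀ = D₁/(r − g), the implied growth is g = r − D₁/P₀.
g = 0.135 − 8.50/145.01 = 0.135 − 0.05862 = 0.07638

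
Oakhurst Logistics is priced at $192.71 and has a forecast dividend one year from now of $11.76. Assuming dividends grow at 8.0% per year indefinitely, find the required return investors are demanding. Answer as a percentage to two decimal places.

14.10%

Rearranging the constant-growth DDM: r = D₁/P₀ + g.
r = 11.7600 / 192.71 + 0.08 = 0.06102 + 0.08 = 0.14102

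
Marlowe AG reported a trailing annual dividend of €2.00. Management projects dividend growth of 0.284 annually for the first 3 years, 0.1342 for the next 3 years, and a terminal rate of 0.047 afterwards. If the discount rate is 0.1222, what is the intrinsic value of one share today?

Three-stage DDM. Project D₁…D_6; terminal Gordon value at t=6 with g = 0.047; discount at r = 0.1222.
D_1 = 2.5680
D_2 = 3.2973
D_3 = 4.2337
D_4 = 4.8019
D_5 = 5.4463
D_6 = 6.1772
TV_6 = 6.4676/(0.1222−0.047) = 86.0048
P₀ = Σ Dₜ/(1+r)ᵗ + TV_6/(1+r)^6 = 60.1462

€60.15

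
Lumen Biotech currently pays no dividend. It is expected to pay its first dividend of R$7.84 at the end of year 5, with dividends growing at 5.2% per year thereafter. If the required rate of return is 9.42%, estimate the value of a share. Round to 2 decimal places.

Deferred-dividend DDM. At t=4 the remaining stream is a growing perpetuity with first payment D_5 = 7.84.
V_4 = D_5/(r−g) = 7.84/(0.0942−0.052) = 185.7820
P₀ = V_4/(1+r)^4 = 185.7820/(1+0.0942)^4 = 129.6035

R$129.60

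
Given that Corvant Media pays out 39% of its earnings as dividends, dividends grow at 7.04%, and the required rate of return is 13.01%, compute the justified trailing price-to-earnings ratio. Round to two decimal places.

6.99

Justified trailing P/E = b(1+g)/(r−g) = 0.39×(1+0.0704)/(0.1301−0.0704) = 6.9926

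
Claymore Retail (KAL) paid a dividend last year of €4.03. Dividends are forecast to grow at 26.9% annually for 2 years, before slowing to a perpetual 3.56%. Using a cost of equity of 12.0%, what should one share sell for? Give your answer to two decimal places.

€73.22

Two-stage DDM. Project D₁…D_2 at 0.269, terminal growth 0.0356, discount at r = 0.12.
D_1 = 5.1141
D_2 = 6.4898
Terminal value at t=2: TV = D_3/(r−g) = 6.7208/(0.12−0.0356) = 79.6302
P₀ = 5.1141/(1+0.12)^1 + 6.4898/(1+0.12)^2 + 79.6302/(1+0.12)^2 = 73.2204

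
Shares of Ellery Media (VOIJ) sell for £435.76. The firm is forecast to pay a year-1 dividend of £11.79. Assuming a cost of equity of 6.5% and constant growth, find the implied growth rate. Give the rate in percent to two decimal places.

3.79%

From P₀ = D₁/(r − g), the implied growth is g = r − D₁/P₀.
g = 0.065 − 11.79/435.76 = 0.065 − 0.02706 = 0.03794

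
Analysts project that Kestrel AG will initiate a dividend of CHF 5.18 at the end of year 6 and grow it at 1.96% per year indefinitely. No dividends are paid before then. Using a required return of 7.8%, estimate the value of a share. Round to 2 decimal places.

Deferred-dividend DDM. At t=5 the remaining stream is a growing perpetuity with first payment D_6 = 5.18.
V_5 = D_6/(r−g) = 5.18/(0.078−0.0196) = 88.6986
P₀ = V_5/(1+r)^5 = 88.6986/(1+0.078)^5 = 60.9289

CHF 60.93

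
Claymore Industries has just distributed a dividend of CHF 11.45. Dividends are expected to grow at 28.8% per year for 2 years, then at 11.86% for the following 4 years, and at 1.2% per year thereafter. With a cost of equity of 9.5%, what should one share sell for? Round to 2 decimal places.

Three-stage DDM. Project D₁…D_6; terminal Gordon value at t=6 with g = 0.012; discount at r = 0.095.
D_1 = 14.7476
D_2 = 18.9949
D_3 = 21.2477
D_4 = 23.7677
D_5 = 26.5865
D_6 = 29.7397
TV_6 = 30.0966/(0.095−0.012) = 362.6093
P₀ = Σ Dₜ/(1+r)ᵗ + TV_6/(1+r)^6 = 306.5223

CHF 306.52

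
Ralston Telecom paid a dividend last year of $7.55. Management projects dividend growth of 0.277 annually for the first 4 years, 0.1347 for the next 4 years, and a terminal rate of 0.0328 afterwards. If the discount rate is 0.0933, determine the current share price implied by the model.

$385.28

Three-stage DDM. Project D₁…D_8; terminal Gordon value at t=8 with g = 0.0328; discount at r = 0.0933.
D_1 = 9.6414
D_2 = 12.3120
D_3 = 15.7224
D_4 = 20.0775
D_5 = 22.7820
D_6 = 25.8507
D_7 = 29.3328
D_8 = 33.2839
TV_8 = 34.3757/(0.0933−0.0328) = 568.1927
P₀ = Σ Dₜ/(1+r)ᵗ + TV_8/(1+r)^8 = 385.2822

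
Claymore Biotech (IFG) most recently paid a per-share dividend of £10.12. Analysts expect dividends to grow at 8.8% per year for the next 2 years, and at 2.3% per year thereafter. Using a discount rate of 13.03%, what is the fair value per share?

£108.52

Two-stage DDM. Project D₁…D_2 at 0.088, terminal growth 0.023, discount at r = 0.1303.
D_1 = 11.0106
D_2 = 11.9795
Terminal value at t=2: TV = D_3/(r−g) = 12.2550/(0.1303−0.023) = 114.2127
P₀ = 11.0106/(1+0.1303)^1 + 11.9795/(1+0.1303)^2 + 114.2127/(1+0.1303)^2 = 108.5158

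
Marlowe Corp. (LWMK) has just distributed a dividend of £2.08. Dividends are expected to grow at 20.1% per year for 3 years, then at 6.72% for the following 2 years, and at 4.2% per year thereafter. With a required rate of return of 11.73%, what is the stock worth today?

£44.66

Three-stage DDM. Project D₁…D_5; terminal Gordon value at t=5 with g = 0.042; discount at r = 0.1173.
D_1 = 2.4981
D_2 = 3.0002
D_3 = 3.6032
D_4 = 3.8454
D_5 = 4.1038
TV_5 = 4.2761/(0.1173−0.042) = 56.7880
P₀ = Σ Dₜ/(1+r)ᵗ + TV_5/(1+r)^5 = 44.6611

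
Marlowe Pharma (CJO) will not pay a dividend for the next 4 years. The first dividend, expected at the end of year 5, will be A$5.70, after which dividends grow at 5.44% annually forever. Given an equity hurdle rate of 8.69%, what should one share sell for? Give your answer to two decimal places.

A$125.67

Deferred-dividend DDM. At t=4 the remaining stream is a growing perpetuity with first payment D_5 = 5.70.
V_4 = D_5/(r−g) = 5.70/(0.0869−0.0544) = 175.3846
P₀ = V_4/(1+r)^4 = 175.3846/(1+0.0869)^4 = 125.6704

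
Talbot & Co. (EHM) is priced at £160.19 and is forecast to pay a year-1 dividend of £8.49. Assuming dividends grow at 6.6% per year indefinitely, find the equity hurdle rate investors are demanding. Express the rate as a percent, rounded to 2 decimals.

11.90%

Rearranging the constant-growth DDM: r = D₁/P₀ + g.
r = 8.4900 / 160.19 + 0.066 = 0.05300 + 0.066 = 0.11900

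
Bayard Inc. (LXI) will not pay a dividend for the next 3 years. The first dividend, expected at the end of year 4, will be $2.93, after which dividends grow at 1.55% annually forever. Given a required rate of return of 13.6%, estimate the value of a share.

Deferred-dividend DDM. At t=3 the remaining stream is a growing perpetuity with first payment D_4 = 2.93.
V_3 = D_4/(r−g) = 2.93/(0.136−0.0155) = 24.3154
P₀ = V_3/(1+r)^3 = 24.3154/(1+0.136)^3 = 16.5861

$16.59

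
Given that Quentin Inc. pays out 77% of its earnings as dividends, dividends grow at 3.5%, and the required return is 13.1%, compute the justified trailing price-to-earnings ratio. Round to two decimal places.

8.30

Justified trailing P/E = b(1+g)/(r−g) = 0.77×(1+0.035)/(0.131−0.035) = 8.3016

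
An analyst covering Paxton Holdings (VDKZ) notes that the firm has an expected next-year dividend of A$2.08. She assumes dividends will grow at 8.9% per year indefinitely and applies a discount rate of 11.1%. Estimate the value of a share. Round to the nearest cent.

A$94.55

Gordon growth model: P₀ = D₁/(r − g), with D₁ = 2.08 given directly.
P₀ = 2.0800 / (0.111 − 0.089) = 2.0800 / 0.022 = 94.5455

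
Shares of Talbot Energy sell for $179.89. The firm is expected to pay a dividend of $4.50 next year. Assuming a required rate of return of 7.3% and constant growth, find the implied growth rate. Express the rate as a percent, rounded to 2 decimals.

4.80%

From P₀ = D₁/(r − g), the implied growth is g = r − D₁/P₀.
g = 0.073 − 4.50/179.89 = 0.073 − 0.02502 = 0.04798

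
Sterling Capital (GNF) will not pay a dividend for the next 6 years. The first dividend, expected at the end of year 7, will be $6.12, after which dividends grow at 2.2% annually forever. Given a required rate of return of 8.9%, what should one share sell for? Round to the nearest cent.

$54.77

Deferred-dividend DDM. At t=6 the remaining stream is a growing perpetuity with first payment D_7 = 6.12.
V_6 = D_7/(r−g) = 6.12/(0.089−0.022) = 91.3433
P₀ = V_6/(1+r)^6 = 91.3433/(1+0.089)^6 = 54.7658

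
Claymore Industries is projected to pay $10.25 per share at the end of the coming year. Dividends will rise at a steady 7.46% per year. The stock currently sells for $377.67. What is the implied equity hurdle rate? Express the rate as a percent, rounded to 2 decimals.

Rearranging the constant-growth DDM: r = D₁/P₀ + g.
r = 10.2500 / 377.67 + 0.0746 = 0.02714 + 0.0746 = 0.10174

10.17%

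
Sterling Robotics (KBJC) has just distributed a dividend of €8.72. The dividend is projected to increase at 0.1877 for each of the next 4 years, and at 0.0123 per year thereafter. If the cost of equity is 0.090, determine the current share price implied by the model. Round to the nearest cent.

€203.58

Two-stage DDM. Project D₁…D_4 at 0.1877, terminal growth 0.0123, discount at r = 0.09.
D_1 = 10.3567
D_2 = 12.3007
D_3 = 14.6095
D_4 = 17.3518
Terminal value at t=4: TV = D_5/(r−g) = 17.5652/(0.09−0.0123) = 226.0642
P₀ = 10.3567/(1+0.09)^1 + 12.3007/(1+0.09)^2 + 14.6095/(1+0.09)^3 + 17.3518/(1+0.09)^4 + 226.0642/(1+0.09)^4 = 203.5781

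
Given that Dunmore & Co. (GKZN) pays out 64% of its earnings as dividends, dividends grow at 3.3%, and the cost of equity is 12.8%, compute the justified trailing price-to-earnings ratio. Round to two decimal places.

Justified trailing P/E = b(1+g)/(r−g) = 0.64×(1+0.033)/(0.128−0.033) = 6.9592

6.96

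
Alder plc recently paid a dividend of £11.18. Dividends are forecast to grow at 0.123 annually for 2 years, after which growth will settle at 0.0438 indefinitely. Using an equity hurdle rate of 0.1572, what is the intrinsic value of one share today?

Two-stage DDM. Project D₁…D_2 at 0.123, terminal growth 0.0438, discount at r = 0.1572.
D_1 = 12.5551
D_2 = 14.0994
Terminal value at t=2: TV = D_3/(r−g) = 14.7170/(0.1572−0.0438) = 129.7793
P₀ = 12.5551/(1+0.1572)^1 + 14.0994/(1+0.1572)^2 + 129.7793/(1+0.1572)^2 = 118.2930

£118.29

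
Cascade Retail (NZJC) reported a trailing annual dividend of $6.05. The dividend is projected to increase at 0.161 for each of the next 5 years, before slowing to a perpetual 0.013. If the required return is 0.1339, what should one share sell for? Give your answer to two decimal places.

Two-stage DDM. Project D₁…D_5 at 0.161, terminal growth 0.013, discount at r = 0.1339.
D_1 = 7.0240
D_2 = 8.1549
D_3 = 9.4679
D_4 = 10.9922
D_5 = 12.7619
Terminal value at t=5: TV = D_6/(r−g) = 12.9278/(0.1339−0.013) = 106.9300
P₀ = 7.0240/(1+0.1339)^1 + 8.1549/(1+0.1339)^2 + 9.4679/(1+0.1339)^3 + 10.9922/(1+0.1339)^4 + 12.7619/(1+0.1339)^5 + 106.9300/(1+0.1339)^5 = 89.5354

$89.54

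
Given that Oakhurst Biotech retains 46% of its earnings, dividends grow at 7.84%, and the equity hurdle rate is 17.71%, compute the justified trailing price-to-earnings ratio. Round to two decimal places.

Payout ratio b = 1 − 0.46 = 0.54.
Justified trailing P/E = b(1+g)/(r−g) = 0.54×(1+0.0784)/(0.1771−0.0784) = 5.9001

5.90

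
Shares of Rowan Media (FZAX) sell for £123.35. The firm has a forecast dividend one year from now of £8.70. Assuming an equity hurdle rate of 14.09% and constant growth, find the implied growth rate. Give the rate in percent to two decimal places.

7.04%

From P₀ = D₁/(r − g), the implied growth is g = r − D₁/P₀.
g = 0.1409 − 8.70/123.35 = 0.1409 − 0.07053 = 0.07037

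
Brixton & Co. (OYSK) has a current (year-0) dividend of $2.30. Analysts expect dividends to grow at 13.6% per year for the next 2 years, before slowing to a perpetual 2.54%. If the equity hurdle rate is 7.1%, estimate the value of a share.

Two-stage DDM. Project D₁…D_2 at 0.136, terminal growth 0.0254, discount at r = 0.071.
D_1 = 2.6128
D_2 = 2.9681
Terminal value at t=2: TV = D_3/(r−g) = 3.0435/(0.071−0.0254) = 66.7441
P₀ = 2.6128/(1+0.071)^1 + 2.9681/(1+0.071)^2 + 66.7441/(1+0.071)^2 = 63.2153

$63.22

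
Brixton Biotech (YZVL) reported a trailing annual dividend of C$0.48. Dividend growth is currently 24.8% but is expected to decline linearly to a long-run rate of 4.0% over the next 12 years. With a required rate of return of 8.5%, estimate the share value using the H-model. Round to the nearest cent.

H-model: P₀ = D₀[(1+g_L) + H(g_S−g_L)]/(r−g_L), with H = 12/2 = 6.
P₀ = 0.48 × [(1+0.04) + 6×(0.248−0.04)] / (0.085−0.04)
   = 0.48 × 2.2880 / 0.045 = 24.4053

C$24.41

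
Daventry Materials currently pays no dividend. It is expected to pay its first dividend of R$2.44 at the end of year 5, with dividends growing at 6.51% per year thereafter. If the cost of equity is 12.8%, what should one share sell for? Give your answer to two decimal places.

R$23.96

Deferred-dividend DDM. At t=4 the remaining stream is a growing perpetuity with first payment D_5 = 2.44.
V_4 = D_5/(r−g) = 2.44/(0.128−0.0651) = 38.7917
P₀ = V_4/(1+r)^4 = 38.7917/(1+0.128)^4 = 23.9609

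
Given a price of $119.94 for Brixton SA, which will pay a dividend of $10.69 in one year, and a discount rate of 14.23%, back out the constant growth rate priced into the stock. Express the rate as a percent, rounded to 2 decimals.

From P₀ = D₁/(r − g), the implied growth is g = r − D₁/P₀.
g = 0.1423 − 10.69/119.94 = 0.1423 − 0.08913 = 0.05317

5.32%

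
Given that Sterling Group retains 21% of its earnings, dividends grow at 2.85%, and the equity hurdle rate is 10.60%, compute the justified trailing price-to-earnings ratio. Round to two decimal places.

10.48

Payout ratio b = 1 − 0.21 = 0.79.
Justified trailing P/E = b(1+g)/(r−g) = 0.79×(1+0.0285)/(0.106−0.0285) = 10.4841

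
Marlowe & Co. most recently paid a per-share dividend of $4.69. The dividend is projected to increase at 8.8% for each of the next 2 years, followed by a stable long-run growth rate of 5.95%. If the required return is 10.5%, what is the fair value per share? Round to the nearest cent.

$115.04

Two-stage DDM. Project D₁…D_2 at 0.088, terminal growth 0.0595, discount at r = 0.105.
D_1 = 5.1027
D_2 = 5.5518
Terminal value at t=2: TV = D_3/(r−g) = 5.8821/(0.105−0.0595) = 129.2767
P₀ = 5.1027/(1+0.105)^1 + 5.5518/(1+0.105)^2 + 129.2767/(1+0.105)^2 = 115.0402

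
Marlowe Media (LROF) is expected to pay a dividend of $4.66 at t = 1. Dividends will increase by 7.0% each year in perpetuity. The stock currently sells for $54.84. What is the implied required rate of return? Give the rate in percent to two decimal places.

Rearranging the constant-growth DDM: r = D₁/P₀ + g.
r = 4.6600 / 54.84 + 0.07 = 0.08497 + 0.07 = 0.15497

15.50%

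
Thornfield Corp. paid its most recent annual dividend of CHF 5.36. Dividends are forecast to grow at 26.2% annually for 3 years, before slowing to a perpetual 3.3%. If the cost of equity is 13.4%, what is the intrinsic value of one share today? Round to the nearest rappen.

Two-stage DDM. Project D₁…D_3 at 0.262, terminal growth 0.033, discount at r = 0.134.
D_1 = 6.7643
D_2 = 8.5366
D_3 = 10.7732
Terminal value at t=3: TV = D_4/(r−g) = 11.1287/(0.134−0.033) = 110.1848
P₀ = 6.7643/(1+0.134)^1 + 8.5366/(1+0.134)^2 + 10.7732/(1+0.134)^3 + 110.1848/(1+0.134)^3 = 95.5493

CHF 95.55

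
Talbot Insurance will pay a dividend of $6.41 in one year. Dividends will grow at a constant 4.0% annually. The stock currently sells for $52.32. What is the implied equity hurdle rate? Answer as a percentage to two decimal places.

16.25%

Rearranging the constant-growth DDM: r = D₁/P₀ + g.
r = 6.4100 / 52.32 + 0.04 = 0.12252 + 0.04 = 0.16252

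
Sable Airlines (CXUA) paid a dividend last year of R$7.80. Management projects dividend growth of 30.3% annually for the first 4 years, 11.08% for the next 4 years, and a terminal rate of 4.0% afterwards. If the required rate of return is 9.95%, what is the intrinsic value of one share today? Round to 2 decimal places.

Three-stage DDM. Project D₁…D_8; terminal Gordon value at t=8 with g = 0.04; discount at r = 0.0995.
D_1 = 10.1634
D_2 = 13.2429
D_3 = 17.2555
D_4 = 22.4839
D_5 = 24.9752
D_6 = 27.7424
D_7 = 30.8163
D_8 = 34.2307
TV_8 = 35.5999/(0.0995−0.04) = 598.3181
P₀ = Σ Dₜ/(1+r)ᵗ + TV_8/(1+r)^8 = 391.8384

R$391.84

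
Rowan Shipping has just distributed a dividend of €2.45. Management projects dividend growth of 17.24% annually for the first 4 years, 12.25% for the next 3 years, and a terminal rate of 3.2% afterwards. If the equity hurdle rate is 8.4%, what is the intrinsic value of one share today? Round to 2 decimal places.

Three-stage DDM. Project D₁…D_7; terminal Gordon value at t=7 with g = 0.032; discount at r = 0.084.
D_1 = 2.8724
D_2 = 3.3676
D_3 = 3.9481
D_4 = 4.6288
D_5 = 5.1958
D_6 = 5.8323
D_7 = 6.5468
TV_7 = 6.7563/(0.084−0.032) = 129.9286
P₀ = Σ Dₜ/(1+r)ᵗ + TV_7/(1+r)^7 = 96.6316

€96.63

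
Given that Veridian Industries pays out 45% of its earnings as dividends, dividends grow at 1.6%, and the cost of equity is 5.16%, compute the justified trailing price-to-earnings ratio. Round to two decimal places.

Justified trailing P/E = b(1+g)/(r−g) = 0.45×(1+0.016)/(0.0516−0.016) = 12.8427

12.84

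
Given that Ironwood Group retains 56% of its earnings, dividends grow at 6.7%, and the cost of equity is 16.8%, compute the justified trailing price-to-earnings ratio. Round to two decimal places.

Payout ratio b = 1 − 0.56 = 0.44.
Justified trailing P/E = b(1+g)/(r−g) = 0.44×(1+0.067)/(0.168−0.067) = 4.6483

4.65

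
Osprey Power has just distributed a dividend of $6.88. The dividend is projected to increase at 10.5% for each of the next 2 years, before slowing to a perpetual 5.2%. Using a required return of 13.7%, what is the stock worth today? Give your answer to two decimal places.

$93.61

Two-stage DDM. Project D₁…D_2 at 0.105, terminal growth 0.052, discount at r = 0.137.
D_1 = 7.6024
D_2 = 8.4007
Terminal value at t=2: TV = D_3/(r−g) = 8.8375/(0.137−0.052) = 103.9704
P₀ = 7.6024/(1+0.137)^1 + 8.4007/(1+0.137)^2 + 103.9704/(1+0.137)^2 = 93.6091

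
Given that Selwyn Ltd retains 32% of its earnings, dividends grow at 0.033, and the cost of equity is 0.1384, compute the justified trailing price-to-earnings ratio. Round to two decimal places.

Payout ratio b = 1 − 0.32 = 0.68.
Justified trailing P/E = b(1+g)/(r−g) = 0.68×(1+0.033)/(0.1384−0.033) = 6.6645

6.66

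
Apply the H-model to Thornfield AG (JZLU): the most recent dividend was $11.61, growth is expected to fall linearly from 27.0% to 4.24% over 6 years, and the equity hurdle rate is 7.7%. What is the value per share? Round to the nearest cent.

$578.89

H-model: P₀ = D₀[(1+g_L) + H(g_S−g_L)]/(r−g_L), with H = 6/2 = 3.
P₀ = 11.61 × [(1+0.0424) + 3×(0.27−0.0424)] / (0.077−0.0424)
   = 11.61 × 1.7252 / 0.0346 = 578.8894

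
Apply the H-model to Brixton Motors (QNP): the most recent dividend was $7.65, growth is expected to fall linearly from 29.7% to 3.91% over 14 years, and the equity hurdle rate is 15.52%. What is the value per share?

$187.42

H-model: P₀ = D₀[(1+g_L) + H(g_S−g_L)]/(r−g_L), with H = 14/2 = 7.
P₀ = 7.65 × [(1+0.0391) + 7×(0.297−0.0391)] / (0.1552−0.0391)
   = 7.65 × 2.8444 / 0.1161 = 187.4217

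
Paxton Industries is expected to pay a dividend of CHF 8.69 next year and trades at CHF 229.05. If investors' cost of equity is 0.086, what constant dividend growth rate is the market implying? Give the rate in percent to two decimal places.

4.81%

From P₀ = D₁/(r − g), the implied growth is g = r − D₁/P₀.
g = 0.086 − 8.69/229.05 = 0.086 − 0.03794 = 0.04806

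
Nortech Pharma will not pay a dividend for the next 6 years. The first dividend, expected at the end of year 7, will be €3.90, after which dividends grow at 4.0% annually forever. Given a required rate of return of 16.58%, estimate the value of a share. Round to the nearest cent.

Deferred-dividend DDM. At t=6 the remaining stream is a growing perpetuity with first payment D_7 = 3.90.
V_6 = D_7/(r−g) = 3.90/(0.1658−0.04) = 31.0016
P₀ = V_6/(1+r)^6 = 31.0016/(1+0.1658)^6 = 12.3492

€12.35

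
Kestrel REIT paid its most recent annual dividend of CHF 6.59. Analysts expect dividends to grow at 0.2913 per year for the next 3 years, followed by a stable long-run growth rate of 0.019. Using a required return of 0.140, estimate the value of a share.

CHF 106.15

Two-stage DDM. Project D₁…D_3 at 0.2913, terminal growth 0.019, discount at r = 0.14.
D_1 = 8.5097
D_2 = 10.9885
D_3 = 14.1895
Terminal value at t=3: TV = D_4/(r−g) = 14.4591/(0.14−0.019) = 119.4966
P₀ = 8.5097/(1+0.14)^1 + 10.9885/(1+0.14)^2 + 14.1895/(1+0.14)^3 + 119.4966/(1+0.14)^3 = 106.1543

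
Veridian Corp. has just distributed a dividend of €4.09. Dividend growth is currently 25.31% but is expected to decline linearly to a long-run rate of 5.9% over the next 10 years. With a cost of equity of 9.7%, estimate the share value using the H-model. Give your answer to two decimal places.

H-model: P₀ = D₀[(1+g_L) + H(g_S−g_L)]/(r−g_L), with H = 10/2 = 5.
P₀ = 4.09 × [(1+0.059) + 5×(0.2531−0.059)] / (0.097−0.059)
   = 4.09 × 2.0295 / 0.038 = 218.4383

€218.44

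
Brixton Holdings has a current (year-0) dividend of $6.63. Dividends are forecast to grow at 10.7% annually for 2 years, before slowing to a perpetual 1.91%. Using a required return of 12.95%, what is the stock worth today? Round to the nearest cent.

$71.65

Two-stage DDM. Project D₁…D_2 at 0.107, terminal growth 0.0191, discount at r = 0.1295.
D_1 = 7.3394
D_2 = 8.1247
Terminal value at t=2: TV = D_3/(r−g) = 8.2799/(0.1295−0.0191) = 74.9992
P₀ = 7.3394/(1+0.1295)^1 + 8.1247/(1+0.1295)^2 + 74.9992/(1+0.1295)^2 = 71.6538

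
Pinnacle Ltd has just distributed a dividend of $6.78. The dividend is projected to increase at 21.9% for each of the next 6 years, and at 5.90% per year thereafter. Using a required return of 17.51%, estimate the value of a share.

Two-stage DDM. Project D₁…D_6 at 0.219, terminal growth 0.059, discount at r = 0.1751.
D_1 = 8.2648
D_2 = 10.0748
D_3 = 12.2812
D_4 = 14.9708
D_5 = 18.2494
D_6 = 22.2460
Terminal value at t=6: TV = D_7/(r−g) = 23.5585/(0.1751−0.059) = 202.9157
P₀ = 8.2648/(1+0.1751)^1 + 10.0748/(1+0.1751)^2 + 12.2812/(1+0.1751)^3 + 14.9708/(1+0.1751)^4 + 18.2494/(1+0.1751)^5 + 22.2460/(1+0.1751)^6 + 202.9157/(1+0.1751)^6 = 123.4096

$123.41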